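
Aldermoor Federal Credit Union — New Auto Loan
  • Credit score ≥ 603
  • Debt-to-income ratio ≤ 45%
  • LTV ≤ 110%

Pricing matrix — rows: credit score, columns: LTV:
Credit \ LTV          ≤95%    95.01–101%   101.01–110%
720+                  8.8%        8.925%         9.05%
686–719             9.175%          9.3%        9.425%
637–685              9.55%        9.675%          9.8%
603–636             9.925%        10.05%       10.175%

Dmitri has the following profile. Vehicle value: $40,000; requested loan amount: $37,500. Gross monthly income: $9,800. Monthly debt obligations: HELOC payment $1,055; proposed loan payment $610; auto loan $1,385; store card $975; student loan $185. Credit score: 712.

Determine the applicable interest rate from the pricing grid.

Credit score 712 ≥ 603; Total monthly debts = (1,055 + 610 + 1,385 + 975 + 185) = 4,210. DTI: 4,210 ÷ 9,800 = 43%, within the 45% cap
Loan-to-value = 37,500/40,000 = 93.8% — pass (110% max)
Row: 712 falls in 686–719. Column: 93.8% falls in ≤95%. Rate = 9.175%.

9.175%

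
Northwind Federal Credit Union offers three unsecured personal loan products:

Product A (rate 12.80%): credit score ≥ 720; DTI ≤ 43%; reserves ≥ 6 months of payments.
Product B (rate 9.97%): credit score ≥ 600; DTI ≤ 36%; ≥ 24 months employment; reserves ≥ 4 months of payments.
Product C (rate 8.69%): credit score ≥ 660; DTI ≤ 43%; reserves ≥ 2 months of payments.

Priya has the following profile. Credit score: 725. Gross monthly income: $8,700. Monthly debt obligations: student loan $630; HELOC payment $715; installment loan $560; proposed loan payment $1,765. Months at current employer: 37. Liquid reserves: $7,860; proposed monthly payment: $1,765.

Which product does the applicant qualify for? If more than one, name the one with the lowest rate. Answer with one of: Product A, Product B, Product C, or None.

Total debts = (630 + 715 + 560 + 1,765) = 3,670; DTI = 3,670/8,700 = 42.2%.
Reserves = 7,860/1,765 = 4.5 months.
Product A: score 725 ≥ 720; DTI 42.2% ≤ 43%; reserves 4.5 < 6 mo → does not qualify.
Product B: score 725 ≥ 600; DTI 42.2% > 36%; employment 37 ≥ 24 mo; reserves 4.5 ≥ 4 mo → does not qualify.
Product C: score 725 ≥ 660; DTI 42.2% ≤ 43%; reserves 4.5 ≥ 2 mo → qualifies.

Product C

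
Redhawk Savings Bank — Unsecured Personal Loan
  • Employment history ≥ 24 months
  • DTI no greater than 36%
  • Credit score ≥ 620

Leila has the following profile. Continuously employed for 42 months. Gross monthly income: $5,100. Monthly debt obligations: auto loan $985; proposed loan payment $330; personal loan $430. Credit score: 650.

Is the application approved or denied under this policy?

Employment 42 ≥ 24 months
Total monthly debts = (985 + 330 + 430) = 1,745. DTI = 1,745/5,100 = 34.2% ≤ 36%
Credit score 650 ≥ 620 (meets)
All criteria satisfied.

Approved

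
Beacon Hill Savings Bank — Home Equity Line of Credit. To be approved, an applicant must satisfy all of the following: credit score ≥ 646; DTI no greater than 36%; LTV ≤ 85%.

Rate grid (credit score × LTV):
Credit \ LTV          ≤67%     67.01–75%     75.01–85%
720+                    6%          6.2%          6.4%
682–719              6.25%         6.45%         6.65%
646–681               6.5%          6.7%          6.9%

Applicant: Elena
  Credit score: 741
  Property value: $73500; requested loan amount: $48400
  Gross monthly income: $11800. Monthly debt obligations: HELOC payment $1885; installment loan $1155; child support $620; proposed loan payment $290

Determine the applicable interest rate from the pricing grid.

6%

Credit score 741 ≥ 646; Total monthly debts = (1,885 + 1,155 + 620 + 290) = 3,950. Debt-to-income = 3,950/11,800 = 33.5% — meets 36% limit
LTV: 48,400 ÷ 73,500 = 65.9%, within 85% cap
Row: 741 falls in 720+. Column: 65.9% falls in ≤67%. Rate = 6%.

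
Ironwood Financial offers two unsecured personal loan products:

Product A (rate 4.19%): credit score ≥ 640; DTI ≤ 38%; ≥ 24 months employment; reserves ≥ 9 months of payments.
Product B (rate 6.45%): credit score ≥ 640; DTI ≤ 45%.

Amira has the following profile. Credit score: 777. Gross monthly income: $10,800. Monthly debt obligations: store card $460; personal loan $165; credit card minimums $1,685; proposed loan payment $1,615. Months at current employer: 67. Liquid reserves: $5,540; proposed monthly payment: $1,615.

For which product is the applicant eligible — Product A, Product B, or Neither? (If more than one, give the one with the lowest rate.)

Total debts = (460 + 165 + 1,685 + 1,615) = 3,925; DTI = 3,925/10,800 = 36.3%.
Reserves = 5,540/1,615 = 3.4 months.
Product A: score 777 ≥ 640; DTI 36.3% ≤ 38%; employment 67 ≥ 24 mo; reserves 3.4 < 9 mo → does not qualify.
Product B: score 777 ≥ 640; DTI 36.3% ≤ 45% → qualifies.

Product B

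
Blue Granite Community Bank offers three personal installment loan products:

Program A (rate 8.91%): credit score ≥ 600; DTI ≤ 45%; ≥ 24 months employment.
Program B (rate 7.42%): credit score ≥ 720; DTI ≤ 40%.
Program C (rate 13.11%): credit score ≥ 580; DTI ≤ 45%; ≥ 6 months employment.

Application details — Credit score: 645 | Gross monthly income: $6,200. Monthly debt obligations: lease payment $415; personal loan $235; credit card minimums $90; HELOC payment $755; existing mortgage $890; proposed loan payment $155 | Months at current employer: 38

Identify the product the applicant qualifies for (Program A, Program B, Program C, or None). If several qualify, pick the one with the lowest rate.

Program A

Total debts = (415 + 235 + 90 + 755 + 890 + 155) = 2,540; DTI = 2,540/6,200 = 41%.
Program A: score 645 ≥ 600; DTI 41% ≤ 45%; employment 38 ≥ 24 mo → qualifies.
Program B: score 645 < 720; DTI 41% > 40% → does not qualify.
Program C: score 645 ≥ 580; DTI 41% ≤ 45%; employment 38 ≥ 6 mo → qualifies.
Qualifying: Program A, Program C. Lowest rate is 8.91% → Program A.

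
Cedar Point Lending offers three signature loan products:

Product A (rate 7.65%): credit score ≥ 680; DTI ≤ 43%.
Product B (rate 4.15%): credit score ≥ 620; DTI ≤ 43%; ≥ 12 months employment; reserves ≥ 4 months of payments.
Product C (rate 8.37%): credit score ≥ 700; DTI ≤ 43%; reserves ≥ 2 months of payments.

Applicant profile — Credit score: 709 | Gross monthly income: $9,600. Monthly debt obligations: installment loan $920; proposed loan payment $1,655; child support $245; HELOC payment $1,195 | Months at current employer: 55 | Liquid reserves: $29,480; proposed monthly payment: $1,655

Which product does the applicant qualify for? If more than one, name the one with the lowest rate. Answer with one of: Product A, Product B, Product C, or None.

Total debts = (920 + 1,655 + 245 + 1,195) = 4,015; DTI = 4,015/9,600 = 41.8%.
Reserves = 29,480/1,655 = 17.8 months.
Product A: score 709 ≥ 680; DTI 41.8% ≤ 43% → qualifies.
Product B: score 709 ≥ 620; DTI 41.8% ≤ 43%; employment 55 ≥ 12 mo; reserves 17.8 ≥ 4 mo → qualifies.
Product C: score 709 ≥ 700; DTI 41.8% ≤ 43%; reserves 17.8 ≥ 2 mo → qualifies.
Qualifying: Product A, Product B, Product C. Lowest rate is 4.15% → Product B.

Product B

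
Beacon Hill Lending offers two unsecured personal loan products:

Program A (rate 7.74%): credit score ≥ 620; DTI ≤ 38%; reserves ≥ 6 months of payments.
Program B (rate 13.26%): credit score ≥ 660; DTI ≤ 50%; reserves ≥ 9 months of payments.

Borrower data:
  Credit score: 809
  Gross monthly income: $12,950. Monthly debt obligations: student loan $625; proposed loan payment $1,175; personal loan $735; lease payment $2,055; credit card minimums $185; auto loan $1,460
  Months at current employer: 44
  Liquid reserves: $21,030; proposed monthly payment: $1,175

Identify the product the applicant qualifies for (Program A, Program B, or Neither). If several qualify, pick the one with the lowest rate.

Total debts = (625 + 1,175 + 735 + 2,055 + 185 + 1,460) = 6,235; DTI = 6,235/12,950 = 48.1%.
Reserves = 21,030/1,175 = 17.9 months.
Program A: score 809 ≥ 620; DTI 48.1% > 38%; reserves 17.9 ≥ 6 mo → does not qualify.
Program B: score 809 ≥ 660; DTI 48.1% ≤ 50%; reserves 17.9 ≥ 9 mo → qualifies.

Program B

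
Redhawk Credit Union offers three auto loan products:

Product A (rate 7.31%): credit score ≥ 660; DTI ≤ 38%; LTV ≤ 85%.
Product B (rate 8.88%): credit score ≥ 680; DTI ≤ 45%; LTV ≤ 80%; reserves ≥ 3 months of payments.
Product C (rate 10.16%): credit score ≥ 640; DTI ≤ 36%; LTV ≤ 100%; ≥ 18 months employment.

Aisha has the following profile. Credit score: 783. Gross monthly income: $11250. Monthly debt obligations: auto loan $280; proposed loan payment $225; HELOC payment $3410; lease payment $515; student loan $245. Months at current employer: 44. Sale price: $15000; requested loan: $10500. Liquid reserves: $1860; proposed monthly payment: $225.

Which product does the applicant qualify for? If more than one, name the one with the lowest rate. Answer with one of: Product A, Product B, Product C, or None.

Total debts = (280 + 225 + 3,410 + 515 + 245) = 4,675; DTI = 4,675/11,250 = 41.6%.
LTV = 10,500/15,000 = 70%.
Reserves = 1,860/225 = 8.3 months.
Product A: score 783 ≥ 660; DTI 41.6% > 38%; LTV 70% ≤ 85% → does not qualify.
Product B: score 783 ≥ 680; DTI 41.6% ≤ 45%; LTV 70% ≤ 80%; reserves 8.3 ≥ 3 mo → qualifies.
Product C: score 783 ≥ 640; DTI 41.6% > 36%; LTV 70% ≤ 100%; employment 44 ≥ 18 mo → does not qualify.

Product B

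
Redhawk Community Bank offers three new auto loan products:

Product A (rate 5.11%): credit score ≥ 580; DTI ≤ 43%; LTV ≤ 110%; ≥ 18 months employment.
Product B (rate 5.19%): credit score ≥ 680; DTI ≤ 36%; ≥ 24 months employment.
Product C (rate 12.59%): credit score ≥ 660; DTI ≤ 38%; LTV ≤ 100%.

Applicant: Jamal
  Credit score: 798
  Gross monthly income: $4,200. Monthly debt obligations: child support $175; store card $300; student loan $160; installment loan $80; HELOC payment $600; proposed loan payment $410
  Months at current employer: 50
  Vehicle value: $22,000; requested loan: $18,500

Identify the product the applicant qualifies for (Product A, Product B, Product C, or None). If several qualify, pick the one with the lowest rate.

Total debts = (175 + 300 + 160 + 80 + 600 + 410) = 1,725; DTI = 1,725/4,200 = 41.1%.
LTV = 18,500/22,000 = 84.1%.
Product A: score 798 ≥ 580; DTI 41.1% ≤ 43%; LTV 84.1% ≤ 110%; employment 50 ≥ 18 mo → qualifies.
Product B: score 798 ≥ 680; DTI 41.1% > 36%; employment 50 ≥ 24 mo → does not qualify.
Product C: score 798 ≥ 660; DTI 41.1% > 38%; LTV 84.1% ≤ 100% → does not qualify.

Product A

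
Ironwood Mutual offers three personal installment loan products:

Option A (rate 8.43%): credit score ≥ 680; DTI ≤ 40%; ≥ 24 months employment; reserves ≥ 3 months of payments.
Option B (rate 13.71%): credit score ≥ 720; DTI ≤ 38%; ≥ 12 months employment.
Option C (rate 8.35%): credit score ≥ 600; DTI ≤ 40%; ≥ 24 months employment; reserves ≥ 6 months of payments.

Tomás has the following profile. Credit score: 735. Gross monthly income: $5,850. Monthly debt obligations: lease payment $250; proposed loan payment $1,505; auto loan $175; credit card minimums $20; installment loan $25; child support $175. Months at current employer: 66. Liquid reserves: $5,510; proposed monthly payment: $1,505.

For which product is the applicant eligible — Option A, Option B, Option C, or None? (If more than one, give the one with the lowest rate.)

Option A

Total debts = (250 + 1,505 + 175 + 20 + 25 + 175) = 2,150; DTI = 2,150/5,850 = 36.8%.
Reserves = 5,510/1,505 = 3.7 months.
Option A: score 735 ≥ 680; DTI 36.8% ≤ 40%; employment 66 ≥ 24 mo; reserves 3.7 ≥ 3 mo → qualifies.
Option B: score 735 ≥ 720; DTI 36.8% ≤ 38%; employment 66 ≥ 12 mo → qualifies.
Option C: score 735 ≥ 600; DTI 36.8% ≤ 40%; employment 66 ≥ 24 mo; reserves 3.7 < 6 mo → does not qualify.
Qualifying: Option A, Option B. Lowest rate is 8.43% → Option A.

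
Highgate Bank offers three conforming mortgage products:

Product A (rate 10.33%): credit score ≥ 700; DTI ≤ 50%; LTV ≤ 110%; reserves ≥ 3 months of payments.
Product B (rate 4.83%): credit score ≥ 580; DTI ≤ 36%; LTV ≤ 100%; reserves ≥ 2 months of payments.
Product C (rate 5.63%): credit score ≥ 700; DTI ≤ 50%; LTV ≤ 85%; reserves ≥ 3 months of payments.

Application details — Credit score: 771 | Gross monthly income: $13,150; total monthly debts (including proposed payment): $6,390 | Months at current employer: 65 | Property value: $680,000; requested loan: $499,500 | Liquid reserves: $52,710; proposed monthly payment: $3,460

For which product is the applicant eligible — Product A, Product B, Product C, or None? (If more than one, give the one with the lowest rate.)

Product C

DTI = 6,390/13,150 = 48.6%.
LTV = 499,500/680,000 = 73.5%.
Reserves = 52,710/3,460 = 15.2 months.
Product A: score 771 ≥ 700; DTI 48.6% ≤ 50%; LTV 73.5% ≤ 110%; reserves 15.2 ≥ 3 mo → qualifies.
Product B: score 771 ≥ 580; DTI 48.6% > 36%; LTV 73.5% ≤ 100%; reserves 15.2 ≥ 2 mo → does not qualify.
Product C: score 771 ≥ 700; DTI 48.6% ≤ 50%; LTV 73.5% ≤ 85%; reserves 15.2 ≥ 3 mo → qualifies.
Qualifying: Product A, Product C. Lowest rate is 5.63% → Product C.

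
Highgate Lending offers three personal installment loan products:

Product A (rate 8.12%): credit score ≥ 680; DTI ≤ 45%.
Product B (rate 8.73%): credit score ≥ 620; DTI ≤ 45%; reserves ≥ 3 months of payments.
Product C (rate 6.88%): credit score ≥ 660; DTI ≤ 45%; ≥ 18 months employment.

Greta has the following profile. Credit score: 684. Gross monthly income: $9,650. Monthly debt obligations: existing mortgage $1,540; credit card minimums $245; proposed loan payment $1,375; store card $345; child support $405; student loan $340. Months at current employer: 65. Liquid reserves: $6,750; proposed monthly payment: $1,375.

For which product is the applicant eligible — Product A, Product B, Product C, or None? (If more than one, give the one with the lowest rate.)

Product C

Total debts = (1,540 + 245 + 1,375 + 345 + 405 + 340) = 4,250; DTI = 4,250/9,650 = 44%.
Reserves = 6,750/1,375 = 4.9 months.
Product A: score 684 ≥ 680; DTI 44% ≤ 45% → qualifies.
Product B: score 684 ≥ 620; DTI 44% ≤ 45%; reserves 4.9 ≥ 3 mo → qualifies.
Product C: score 684 ≥ 660; DTI 44% ≤ 45%; employment 65 ≥ 18 mo → qualifies.
Qualifying: Product A, Product B, Product C. Lowest rate is 6.88% → Product C.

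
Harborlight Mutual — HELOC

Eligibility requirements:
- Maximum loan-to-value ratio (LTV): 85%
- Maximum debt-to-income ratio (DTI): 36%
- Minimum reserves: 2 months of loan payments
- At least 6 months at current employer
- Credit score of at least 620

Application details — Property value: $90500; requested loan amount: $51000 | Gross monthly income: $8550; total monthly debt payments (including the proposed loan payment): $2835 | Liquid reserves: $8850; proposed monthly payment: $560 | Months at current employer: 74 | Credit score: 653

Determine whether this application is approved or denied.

LTV: 51,000 ÷ 90,500 = 56.4%, within 85% cap
Debt-to-income = 2,835/8,550 = 33.2% — meets 36% limit
Liquid reserves cover 8,850/560 = 15.8 months — ≥ 2 required
Employment 74 ≥ 6 months
Credit score 653 ≥ 620 (meets)
All criteria satisfied.

Approved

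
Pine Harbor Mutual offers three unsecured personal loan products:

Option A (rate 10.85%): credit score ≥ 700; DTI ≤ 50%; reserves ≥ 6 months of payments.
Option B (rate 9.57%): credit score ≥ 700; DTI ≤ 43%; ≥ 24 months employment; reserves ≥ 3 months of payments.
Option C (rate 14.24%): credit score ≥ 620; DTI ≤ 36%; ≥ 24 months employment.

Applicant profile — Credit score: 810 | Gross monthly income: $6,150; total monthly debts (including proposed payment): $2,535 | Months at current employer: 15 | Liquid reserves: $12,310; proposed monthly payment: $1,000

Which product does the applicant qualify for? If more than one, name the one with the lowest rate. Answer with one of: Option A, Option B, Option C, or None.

Option A

DTI = 2,535/6,150 = 41.2%.
Reserves = 12,310/1,000 = 12.3 months.
Option A: score 810 ≥ 700; DTI 41.2% ≤ 50%; reserves 12.3 ≥ 6 mo → qualifies.
Option B: score 810 ≥ 700; DTI 41.2% ≤ 43%; employment 15 < 24 mo; reserves 12.3 ≥ 3 mo → does not qualify.
Option C: score 810 ≥ 620; DTI 41.2% > 36%; employment 15 < 24 mo → does not qualify.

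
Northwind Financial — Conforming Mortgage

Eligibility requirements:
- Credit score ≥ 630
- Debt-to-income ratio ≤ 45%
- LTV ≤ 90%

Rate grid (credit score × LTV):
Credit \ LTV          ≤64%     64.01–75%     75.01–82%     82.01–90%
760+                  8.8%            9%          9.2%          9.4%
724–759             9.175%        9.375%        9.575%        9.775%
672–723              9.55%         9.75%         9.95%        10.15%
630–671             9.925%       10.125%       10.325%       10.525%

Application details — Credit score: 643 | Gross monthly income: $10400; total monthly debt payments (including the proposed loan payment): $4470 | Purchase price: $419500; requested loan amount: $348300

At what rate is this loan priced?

10.525%

Credit score 643 ≥ 630; Debt-to-income = 4,470/10,400 = 43% — meets 45% limit
LTV: 348,300 ÷ 419,500 = 83%, within 90% cap
Row: 643 falls in 630–671. Column: 83% falls in 82.01–90%. Rate = 10.525%.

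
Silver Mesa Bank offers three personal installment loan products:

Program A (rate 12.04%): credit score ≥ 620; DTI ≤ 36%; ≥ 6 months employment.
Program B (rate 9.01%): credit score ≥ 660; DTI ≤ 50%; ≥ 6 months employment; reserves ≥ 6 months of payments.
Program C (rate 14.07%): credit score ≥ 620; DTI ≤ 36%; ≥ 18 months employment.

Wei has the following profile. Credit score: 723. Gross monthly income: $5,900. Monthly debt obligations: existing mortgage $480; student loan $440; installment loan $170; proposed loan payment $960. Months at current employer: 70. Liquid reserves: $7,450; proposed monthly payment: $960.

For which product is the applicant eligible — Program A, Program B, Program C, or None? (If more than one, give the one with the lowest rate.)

Program B

Total debts = (480 + 440 + 170 + 960) = 2,050; DTI = 2,050/5,900 = 34.7%.
Reserves = 7,450/960 = 7.8 months.
Program A: score 723 ≥ 620; DTI 34.7% ≤ 36%; employment 70 ≥ 6 mo → qualifies.
Program B: score 723 ≥ 660; DTI 34.7% ≤ 50%; employment 70 ≥ 6 mo; reserves 7.8 ≥ 6 mo → qualifies.
Program C: score 723 ≥ 620; DTI 34.7% ≤ 36%; employment 70 ≥ 18 mo → qualifies.
Qualifying: Program A, Program B, Program C. Lowest rate is 9.01% → Program B.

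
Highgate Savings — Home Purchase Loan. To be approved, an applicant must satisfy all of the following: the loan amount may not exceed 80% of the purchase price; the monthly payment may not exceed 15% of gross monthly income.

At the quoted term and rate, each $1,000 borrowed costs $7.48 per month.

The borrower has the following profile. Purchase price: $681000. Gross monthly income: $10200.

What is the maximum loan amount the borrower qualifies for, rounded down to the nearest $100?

Payment cap: 15% × $10,200 = $1,530/month.
At $7.48 per $1,000, that supports 1,530/7.48 × 1,000 ≈ $204,545 → $204,500.
LTV cap: 80% × $681,000 = $544,800 → $544,800.
Binding constraint: payment-to-income.

$204,500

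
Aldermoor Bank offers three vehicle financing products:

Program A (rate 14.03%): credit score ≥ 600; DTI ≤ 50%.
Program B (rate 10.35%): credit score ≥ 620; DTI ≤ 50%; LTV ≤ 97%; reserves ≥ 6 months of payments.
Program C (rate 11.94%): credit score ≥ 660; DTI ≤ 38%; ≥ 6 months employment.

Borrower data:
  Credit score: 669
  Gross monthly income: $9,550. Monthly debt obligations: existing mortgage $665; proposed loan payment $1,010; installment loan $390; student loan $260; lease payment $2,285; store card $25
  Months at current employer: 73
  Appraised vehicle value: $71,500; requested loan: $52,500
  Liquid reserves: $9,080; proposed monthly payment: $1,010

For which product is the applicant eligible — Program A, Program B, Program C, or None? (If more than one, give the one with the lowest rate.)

Total debts = (665 + 1,010 + 390 + 260 + 2,285 + 25) = 4,635; DTI = 4,635/9,550 = 48.5%.
LTV = 52,500/71,500 = 73.4%.
Reserves = 9,080/1,010 = 9.0 months.
Program A: score 669 ≥ 600; DTI 48.5% ≤ 50% → qualifies.
Program B: score 669 ≥ 620; DTI 48.5% ≤ 50%; LTV 73.4% ≤ 97%; reserves 9.0 ≥ 6 mo → qualifies.
Program C: score 669 ≥ 660; DTI 48.5% > 38%; employment 73 ≥ 6 mo → does not qualify.
Qualifying: Program A, Program B. Lowest rate is 10.35% → Program B.

Program B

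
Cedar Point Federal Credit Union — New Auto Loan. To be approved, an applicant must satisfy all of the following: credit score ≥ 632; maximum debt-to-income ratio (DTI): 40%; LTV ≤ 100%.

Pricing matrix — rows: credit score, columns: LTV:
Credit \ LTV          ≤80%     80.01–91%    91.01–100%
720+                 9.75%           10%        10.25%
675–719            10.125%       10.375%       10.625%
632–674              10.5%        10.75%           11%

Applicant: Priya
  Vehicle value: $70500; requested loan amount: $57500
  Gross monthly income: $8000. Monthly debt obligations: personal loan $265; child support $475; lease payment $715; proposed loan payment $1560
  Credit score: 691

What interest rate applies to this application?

10.375%

Credit score 691 ≥ 632; Total monthly debts = (265 + 475 + 715 + 1,560) = 3,015. DTI = 3,015/8,000 = 37.7% ≤ 40%
Loan-to-value = 57,500/70,500 = 81.6% — pass (100% max)
Score 691 is in the 675–719 band; LTV 81.6% is in the 80.01–91% band → 10.375%.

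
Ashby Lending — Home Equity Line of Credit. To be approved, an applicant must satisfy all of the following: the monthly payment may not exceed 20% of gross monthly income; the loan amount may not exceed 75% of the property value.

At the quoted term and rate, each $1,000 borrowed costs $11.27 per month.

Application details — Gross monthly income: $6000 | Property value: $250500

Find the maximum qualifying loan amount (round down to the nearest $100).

Payment cap: 20% × $6,000 = $1,200/month.
At $11.27 per $1,000, that supports 1,200/11.27 × 1,000 ≈ $106,477 → $106,400.
LTV cap: 75% × $250,500 = $187,875 → $187,800.
Binding constraint: payment-to-income.

$106,400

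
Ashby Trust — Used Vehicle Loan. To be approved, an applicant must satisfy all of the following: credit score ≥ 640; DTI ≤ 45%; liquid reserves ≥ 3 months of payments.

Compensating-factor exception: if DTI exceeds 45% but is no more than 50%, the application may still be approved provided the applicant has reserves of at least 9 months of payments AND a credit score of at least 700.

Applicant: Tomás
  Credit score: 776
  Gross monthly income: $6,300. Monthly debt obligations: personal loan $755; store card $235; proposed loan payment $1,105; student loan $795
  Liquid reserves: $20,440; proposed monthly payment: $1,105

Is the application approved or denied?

Approved

Credit score 776 ≥ 640 (meets base)
Total debts = (755 + 235 + 1,105 + 795) = 2,890. DTI = 2,890/6,300 = 45.9% > 45% — standard DTI limit exceeded.
Reserves = 20,440/1,105 = 18.5 months ≥ 3
45.9% falls in the override range (45%–50%), so the compensating-factor test applies.
Reserves 18.5 ≥ 9 months; credit score 776 ≥ 700.
Both override conditions satisfied; DTI exception granted.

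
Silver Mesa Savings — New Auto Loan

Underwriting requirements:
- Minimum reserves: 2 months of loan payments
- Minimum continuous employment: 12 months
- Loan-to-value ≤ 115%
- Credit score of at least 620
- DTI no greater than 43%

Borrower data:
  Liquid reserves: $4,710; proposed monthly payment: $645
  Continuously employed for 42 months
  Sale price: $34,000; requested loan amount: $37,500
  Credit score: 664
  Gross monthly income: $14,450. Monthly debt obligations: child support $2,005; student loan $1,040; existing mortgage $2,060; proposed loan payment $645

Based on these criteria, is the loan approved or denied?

Approved

Reserves = 4,710/645 = 7.3 months ≥ 2
Employment 42 ≥ 12 months
LTV: 37,500 ÷ 34,000 = 110.3%, within 115% cap
Credit score 664 ≥ 620 (meets)
Total monthly debts = (2,005 + 1,040 + 2,060 + 645) = 5,750. DTI = 5,750/14,450 = 39.8% ≤ 43%
All criteria satisfied.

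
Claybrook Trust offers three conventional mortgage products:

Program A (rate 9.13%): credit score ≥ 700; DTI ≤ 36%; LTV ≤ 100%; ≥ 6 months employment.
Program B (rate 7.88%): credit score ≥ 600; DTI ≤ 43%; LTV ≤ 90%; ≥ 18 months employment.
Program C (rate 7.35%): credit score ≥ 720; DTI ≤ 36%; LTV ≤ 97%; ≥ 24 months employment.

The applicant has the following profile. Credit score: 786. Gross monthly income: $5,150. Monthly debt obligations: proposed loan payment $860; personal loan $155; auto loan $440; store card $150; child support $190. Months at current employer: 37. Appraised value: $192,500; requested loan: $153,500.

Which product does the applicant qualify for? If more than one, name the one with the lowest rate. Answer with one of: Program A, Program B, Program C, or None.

Program C

Total debts = (860 + 155 + 440 + 150 + 190) = 1,795; DTI = 1,795/5,150 = 34.9%.
LTV = 153,500/192,500 = 79.7%.
Program A: score 786 ≥ 700; DTI 34.9% ≤ 36%; LTV 79.7% ≤ 100%; employment 37 ≥ 6 mo → qualifies.
Program B: score 786 ≥ 600; DTI 34.9% ≤ 43%; LTV 79.7% ≤ 90%; employment 37 ≥ 18 mo → qualifies.
Program C: score 786 ≥ 720; DTI 34.9% ≤ 36%; LTV 79.7% ≤ 97%; employment 37 ≥ 24 mo → qualifies.
Qualifying: Program A, Program B, Program C. Lowest rate is 7.35% → Program C.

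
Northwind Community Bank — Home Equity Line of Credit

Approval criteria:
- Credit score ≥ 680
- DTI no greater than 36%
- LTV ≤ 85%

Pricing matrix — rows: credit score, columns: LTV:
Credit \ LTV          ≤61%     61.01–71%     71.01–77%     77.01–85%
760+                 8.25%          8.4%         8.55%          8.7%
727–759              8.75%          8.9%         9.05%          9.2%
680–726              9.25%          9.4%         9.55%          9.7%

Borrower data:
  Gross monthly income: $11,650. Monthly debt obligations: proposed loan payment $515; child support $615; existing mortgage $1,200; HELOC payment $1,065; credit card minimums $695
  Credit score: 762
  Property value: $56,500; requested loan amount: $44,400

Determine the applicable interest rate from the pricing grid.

Credit score 762 ≥ 680; Total monthly debts = (515 + 615 + 1,200 + 1,065 + 695) = 4,090. DTI = 4,090/11,650 = 35.1% ≤ 36%
LTV = 44,400/56,500 = 78.6% ≤ 85%
Credit 762 → row 760+; LTV 78.6% → column 77.01–85%. Grid cell → 8.7%.

8.7%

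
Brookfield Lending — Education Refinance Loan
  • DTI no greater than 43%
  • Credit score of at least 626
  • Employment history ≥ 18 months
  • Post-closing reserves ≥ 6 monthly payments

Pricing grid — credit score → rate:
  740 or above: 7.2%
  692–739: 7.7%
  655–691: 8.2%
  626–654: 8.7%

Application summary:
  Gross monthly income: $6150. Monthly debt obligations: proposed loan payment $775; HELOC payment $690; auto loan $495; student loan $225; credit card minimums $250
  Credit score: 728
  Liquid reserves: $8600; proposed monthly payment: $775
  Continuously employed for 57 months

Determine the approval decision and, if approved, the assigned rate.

Credit score 728 ≥ 626 (meets minimum)
Reserves = 8,600/775 = 11.1 months ≥ 6
Total monthly debts = (775 + 690 + 495 + 225 + 250) = 2,435. Debt-to-income = 2,435/6,150 = 39.6% — meets 43% limit
Employment 57 ≥ 18 months
All requirements met. Score 728 falls in the 692–739 tier → 7.7%.

Approved at 7.7%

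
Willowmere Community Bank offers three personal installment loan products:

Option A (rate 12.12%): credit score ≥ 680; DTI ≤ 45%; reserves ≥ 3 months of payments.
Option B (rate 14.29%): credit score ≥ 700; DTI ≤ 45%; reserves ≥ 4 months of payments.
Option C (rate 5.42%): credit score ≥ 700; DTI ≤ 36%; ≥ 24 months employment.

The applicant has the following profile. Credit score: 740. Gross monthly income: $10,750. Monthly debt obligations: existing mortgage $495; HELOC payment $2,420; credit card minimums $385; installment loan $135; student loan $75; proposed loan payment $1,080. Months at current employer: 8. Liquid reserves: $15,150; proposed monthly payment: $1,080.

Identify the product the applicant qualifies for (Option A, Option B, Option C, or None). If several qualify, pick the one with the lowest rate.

Total debts = (495 + 2,420 + 385 + 135 + 75 + 1,080) = 4,590; DTI = 4,590/10,750 = 42.7%.
Reserves = 15,150/1,080 = 14.0 months.
Option A: score 740 ≥ 680; DTI 42.7% ≤ 45%; reserves 14.0 ≥ 3 mo → qualifies.
Option B: score 740 ≥ 700; DTI 42.7% ≤ 45%; reserves 14.0 ≥ 4 mo → qualifies.
Option C: score 740 ≥ 700; DTI 42.7% > 36%; employment 8 < 24 mo → does not qualify.
Qualifying: Option A, Option B. Lowest rate is 12.12% → Option A.

Option A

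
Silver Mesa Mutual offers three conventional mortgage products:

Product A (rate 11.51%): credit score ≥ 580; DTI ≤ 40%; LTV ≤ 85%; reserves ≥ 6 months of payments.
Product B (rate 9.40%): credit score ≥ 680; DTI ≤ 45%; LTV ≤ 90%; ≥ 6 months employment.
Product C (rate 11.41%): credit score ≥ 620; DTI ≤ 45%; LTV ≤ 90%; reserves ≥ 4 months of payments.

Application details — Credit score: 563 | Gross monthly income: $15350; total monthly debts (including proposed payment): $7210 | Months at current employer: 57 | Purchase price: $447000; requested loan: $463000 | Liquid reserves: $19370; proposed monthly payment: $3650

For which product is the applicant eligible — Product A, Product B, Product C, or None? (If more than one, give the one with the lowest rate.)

DTI = 7,210/15,350 = 47%.
LTV = 463,000/447,000 = 103.6%.
Reserves = 19,370/3,650 = 5.3 months.
Product A: score 563 < 580; DTI 47% > 40%; LTV 103.6% > 85%; reserves 5.3 < 6 mo → does not qualify.
Product B: score 563 < 680; DTI 47% > 45%; LTV 103.6% > 90%; employment 57 ≥ 6 mo → does not qualify.
Product C: score 563 < 620; DTI 47% > 45%; LTV 103.6% > 90%; reserves 5.3 ≥ 4 mo → does not qualify.

None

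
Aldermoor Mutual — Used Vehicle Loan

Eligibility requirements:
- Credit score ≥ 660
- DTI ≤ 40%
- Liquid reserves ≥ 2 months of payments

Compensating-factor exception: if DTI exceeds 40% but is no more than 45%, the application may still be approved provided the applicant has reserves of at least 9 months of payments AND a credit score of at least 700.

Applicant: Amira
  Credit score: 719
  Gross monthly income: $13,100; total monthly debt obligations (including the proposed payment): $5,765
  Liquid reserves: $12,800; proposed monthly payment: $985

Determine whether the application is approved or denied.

Credit score 719 ≥ 660 (meets base)
DTI = 5,765/13,100 = 44% > 40% — standard DTI limit exceeded.
Reserves: 12,800 ÷ 985 = 13.0 months (meets 2-month minimum)
DTI 44% is within the 40%–45% exception band; checking compensating factors.
Override check — reserves: 13.0 mo (ok); score: 719 (ok).
Both compensating conditions met → exception applies.

Approved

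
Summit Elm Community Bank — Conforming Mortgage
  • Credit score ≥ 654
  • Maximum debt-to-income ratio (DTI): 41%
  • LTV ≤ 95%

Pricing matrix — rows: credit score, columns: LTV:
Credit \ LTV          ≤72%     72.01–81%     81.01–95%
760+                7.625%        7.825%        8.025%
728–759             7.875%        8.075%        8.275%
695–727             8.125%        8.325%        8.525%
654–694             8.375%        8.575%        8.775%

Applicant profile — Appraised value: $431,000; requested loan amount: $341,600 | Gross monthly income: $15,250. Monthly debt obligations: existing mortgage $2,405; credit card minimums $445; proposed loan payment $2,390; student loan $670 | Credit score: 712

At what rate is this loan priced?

8.325%

Credit score 712 ≥ 654; Total monthly debts = (2,405 + 445 + 2,390 + 670) = 5,910. DTI: 5,910 ÷ 15,250 = 38.8%, within the 41% cap
Loan-to-value = 341,600/431,000 = 79.3% — pass (95% max)
Credit 712 → row 695–727; LTV 79.3% → column 72.01–81%. Grid cell → 8.325%.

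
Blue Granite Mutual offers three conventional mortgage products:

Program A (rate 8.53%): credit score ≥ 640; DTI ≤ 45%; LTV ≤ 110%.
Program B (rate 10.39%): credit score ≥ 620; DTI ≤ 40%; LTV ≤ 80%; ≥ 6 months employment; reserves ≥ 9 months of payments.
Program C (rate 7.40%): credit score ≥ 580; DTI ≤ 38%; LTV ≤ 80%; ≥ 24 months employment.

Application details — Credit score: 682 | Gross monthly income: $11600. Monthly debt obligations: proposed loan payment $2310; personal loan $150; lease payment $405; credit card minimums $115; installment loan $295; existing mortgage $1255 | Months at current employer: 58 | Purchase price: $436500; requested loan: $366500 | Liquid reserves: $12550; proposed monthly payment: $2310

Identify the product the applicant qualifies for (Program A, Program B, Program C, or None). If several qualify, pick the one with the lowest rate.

Total debts = (2,310 + 150 + 405 + 115 + 295 + 1,255) = 4,530; DTI = 4,530/11,600 = 39.1%.
LTV = 366,500/436,500 = 84%.
Reserves = 12,550/2,310 = 5.4 months.
Program A: score 682 ≥ 640; DTI 39.1% ≤ 45%; LTV 84% ≤ 110% → qualifies.
Program B: score 682 ≥ 620; DTI 39.1% ≤ 40%; LTV 84% > 80%; employment 58 ≥ 6 mo; reserves 5.4 < 9 mo → does not qualify.
Program C: score 682 ≥ 580; DTI 39.1% > 38%; LTV 84% > 80%; employment 58 ≥ 24 mo → does not qualify.

Program A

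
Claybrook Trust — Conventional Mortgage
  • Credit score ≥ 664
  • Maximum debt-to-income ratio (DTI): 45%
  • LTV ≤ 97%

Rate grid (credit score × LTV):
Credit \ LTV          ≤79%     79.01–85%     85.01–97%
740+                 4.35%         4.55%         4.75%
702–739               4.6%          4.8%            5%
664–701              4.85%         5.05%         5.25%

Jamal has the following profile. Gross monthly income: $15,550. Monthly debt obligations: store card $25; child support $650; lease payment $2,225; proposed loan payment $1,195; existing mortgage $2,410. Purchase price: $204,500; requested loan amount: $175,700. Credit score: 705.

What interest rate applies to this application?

Credit score 705 ≥ 664; Total monthly debts = (25 + 650 + 2,225 + 1,195 + 2,410) = 6,505. DTI = 6,505/15,550 = 41.8% ≤ 45%
Loan-to-value = 175,700/204,500 = 85.9% — pass (97% max)
Row: 705 falls in 702–739. Column: 85.9% falls in 85.01–97%. Rate = 5%.

5%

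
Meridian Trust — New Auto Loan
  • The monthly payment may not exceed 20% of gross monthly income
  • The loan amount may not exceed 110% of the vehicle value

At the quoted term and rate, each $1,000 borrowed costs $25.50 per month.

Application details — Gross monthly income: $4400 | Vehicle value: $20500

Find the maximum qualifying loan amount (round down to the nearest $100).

Payment cap: 20% × $4,400 = $880/month.
At $25.50 per $1,000, that supports 880/25.50 × 1,000 ≈ $34,509 → $34,500.
LTV cap: 110% × $20,500 = $22,550 → $22,500.
Binding constraint: loan-to-value.

$22,500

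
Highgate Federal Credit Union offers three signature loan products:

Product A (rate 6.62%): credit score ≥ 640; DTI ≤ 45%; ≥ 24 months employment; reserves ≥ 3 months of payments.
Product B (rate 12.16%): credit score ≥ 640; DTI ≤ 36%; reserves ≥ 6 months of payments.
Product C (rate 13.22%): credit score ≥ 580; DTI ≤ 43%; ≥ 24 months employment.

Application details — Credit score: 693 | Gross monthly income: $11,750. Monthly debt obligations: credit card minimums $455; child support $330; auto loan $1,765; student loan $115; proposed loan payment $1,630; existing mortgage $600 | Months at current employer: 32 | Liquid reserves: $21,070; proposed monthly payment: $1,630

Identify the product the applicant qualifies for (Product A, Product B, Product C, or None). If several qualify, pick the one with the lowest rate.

Product A

Total debts = (455 + 330 + 1,765 + 115 + 1,630 + 600) = 4,895; DTI = 4,895/11,750 = 41.7%.
Reserves = 21,070/1,630 = 12.9 months.
Product A: score 693 ≥ 640; DTI 41.7% ≤ 45%; employment 32 ≥ 24 mo; reserves 12.9 ≥ 3 mo → qualifies.
Product B: score 693 ≥ 640; DTI 41.7% > 36%; reserves 12.9 ≥ 6 mo → does not qualify.
Product C: score 693 ≥ 580; DTI 41.7% ≤ 43%; employment 32 ≥ 24 mo → qualifies.
Qualifying: Product A, Product C. Lowest rate is 6.62% → Product A.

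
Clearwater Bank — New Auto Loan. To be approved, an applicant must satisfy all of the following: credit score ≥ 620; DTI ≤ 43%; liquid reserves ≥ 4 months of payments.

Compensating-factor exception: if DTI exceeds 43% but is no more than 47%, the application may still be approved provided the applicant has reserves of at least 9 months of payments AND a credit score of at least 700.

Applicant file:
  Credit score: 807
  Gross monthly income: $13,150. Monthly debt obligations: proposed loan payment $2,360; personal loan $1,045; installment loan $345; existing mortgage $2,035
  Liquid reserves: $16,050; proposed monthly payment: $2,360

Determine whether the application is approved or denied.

Credit score 807 ≥ 620 (meets base)
Total debts = (2,360 + 1,045 + 345 + 2,035) = 5,785. DTI: 5,785 ÷ 13,150 = 44%, over the 43% base limit.
Reserves: 16,050 ÷ 2,360 = 6.8 months (meets 4-month minimum)
DTI 44% is within the 43%–47% exception band; checking compensating factors.
Reserves 6.8 < 9 months; credit score 807 ≥ 700.
Compensating-factor requirement not fully met.

Denied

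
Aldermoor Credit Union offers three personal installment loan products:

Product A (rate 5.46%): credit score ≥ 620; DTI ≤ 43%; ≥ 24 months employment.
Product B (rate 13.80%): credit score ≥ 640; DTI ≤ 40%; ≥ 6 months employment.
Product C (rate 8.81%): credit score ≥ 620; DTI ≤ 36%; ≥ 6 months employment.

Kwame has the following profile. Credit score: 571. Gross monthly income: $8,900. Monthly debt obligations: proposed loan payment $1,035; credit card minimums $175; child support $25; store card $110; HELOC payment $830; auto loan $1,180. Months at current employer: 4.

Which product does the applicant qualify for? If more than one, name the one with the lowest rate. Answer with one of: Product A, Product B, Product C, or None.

None

Total debts = (1,035 + 175 + 25 + 110 + 830 + 1,180) = 3,355; DTI = 3,355/8,900 = 37.7%.
Product A: score 571 < 620; DTI 37.7% ≤ 43%; employment 4 < 24 mo → does not qualify.
Product B: score 571 < 640; DTI 37.7% ≤ 40%; employment 4 < 6 mo → does not qualify.
Product C: score 571 < 620; DTI 37.7% > 36%; employment 4 < 6 mo → does not qualify.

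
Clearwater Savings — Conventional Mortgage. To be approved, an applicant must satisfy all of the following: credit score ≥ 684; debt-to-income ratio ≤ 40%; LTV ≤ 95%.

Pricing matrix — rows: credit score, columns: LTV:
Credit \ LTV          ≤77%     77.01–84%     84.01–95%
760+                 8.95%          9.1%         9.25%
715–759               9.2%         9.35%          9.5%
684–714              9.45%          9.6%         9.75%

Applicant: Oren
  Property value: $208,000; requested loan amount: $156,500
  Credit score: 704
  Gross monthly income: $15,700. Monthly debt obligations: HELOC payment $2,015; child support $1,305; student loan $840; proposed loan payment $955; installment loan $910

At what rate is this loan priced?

9.45%

Credit score 704 ≥ 684; Total monthly debts = (2,015 + 1,305 + 840 + 955 + 910) = 6,025. DTI: 6,025 ÷ 15,700 = 38.4%, within the 40% cap
LTV: 156,500 ÷ 208,000 = 75.2%, within 95% cap
Credit 704 → row 684–714; LTV 75.2% → column ≤77%. Grid cell → 9.45%.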